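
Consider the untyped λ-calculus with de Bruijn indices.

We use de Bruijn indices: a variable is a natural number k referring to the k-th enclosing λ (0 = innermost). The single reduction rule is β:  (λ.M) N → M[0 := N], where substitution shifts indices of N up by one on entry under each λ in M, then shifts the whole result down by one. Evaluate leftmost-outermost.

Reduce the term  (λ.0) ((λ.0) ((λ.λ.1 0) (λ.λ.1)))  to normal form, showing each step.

  start: (λ.0) ((λ.0) ((λ.λ.1 0) (λ.λ.1)))
  →1  (λ.0) ((λ.λ.1 0) (λ.λ.1))
  →2  (λ.λ.1 0) (λ.λ.1)
  →3  λ.(λ.λ.1) 0
  →4  λ.λ.1

Answer: normal form = λ.λ.1  (in 4 steps)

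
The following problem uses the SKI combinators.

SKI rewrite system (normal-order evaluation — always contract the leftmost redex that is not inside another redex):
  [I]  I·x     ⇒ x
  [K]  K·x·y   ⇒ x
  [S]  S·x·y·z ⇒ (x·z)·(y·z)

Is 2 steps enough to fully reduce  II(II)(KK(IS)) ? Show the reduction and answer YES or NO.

  start: II(II)(KK(IS))
  [1] I(II)(KK(IS))
  [2] II(KK(IS))

Answer: NO — after 2 steps the term is II(KK(IS)), not yet normal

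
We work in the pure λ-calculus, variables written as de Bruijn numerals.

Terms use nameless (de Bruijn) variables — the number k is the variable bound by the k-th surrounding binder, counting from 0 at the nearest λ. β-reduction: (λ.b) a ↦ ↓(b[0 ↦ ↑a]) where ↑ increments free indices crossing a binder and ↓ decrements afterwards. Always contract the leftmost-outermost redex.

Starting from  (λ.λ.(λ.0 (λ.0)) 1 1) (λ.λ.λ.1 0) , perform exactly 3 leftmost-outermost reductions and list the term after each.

  start: (λ.λ.(λ.0 (λ.0)) 1 1) (λ.λ.λ.1 0)
  [1] λ.(λ.0 (λ.0)) (λ.λ.λ.1 0) (λ.λ.λ.1 0)
  [2] λ.(λ.λ.λ.1 0) (λ.0) (λ.λ.λ.1 0)
  [3] λ.(λ.λ.1 0) (λ.λ.λ.1 0)

Answer: after 3 steps: λ.(λ.λ.1 0) (λ.λ.λ.1 0)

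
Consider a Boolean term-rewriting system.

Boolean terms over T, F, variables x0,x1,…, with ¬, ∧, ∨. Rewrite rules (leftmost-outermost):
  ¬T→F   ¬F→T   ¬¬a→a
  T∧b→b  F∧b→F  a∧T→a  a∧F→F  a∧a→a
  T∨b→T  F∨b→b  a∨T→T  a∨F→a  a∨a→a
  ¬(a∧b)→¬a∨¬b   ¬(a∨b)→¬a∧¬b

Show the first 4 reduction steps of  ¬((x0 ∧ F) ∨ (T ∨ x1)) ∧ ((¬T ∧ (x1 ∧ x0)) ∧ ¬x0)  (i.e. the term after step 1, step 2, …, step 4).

Answer: after 4 steps: (T ∧ ¬(T ∨ x1)) ∧ ((¬T ∧ (x1 ∧ x0)) ∧ ¬x0)

Working:
  start: ¬((x0 ∧ F) ∨ (T ∨ x1)) ∧ ((¬T ∧ (x1 ∧ x0)) ∧ ¬x0)
  [1] (¬(x0 ∧ F) ∧ ¬(T ∨ x1)) ∧ ((¬T ∧ (x1 ∧ x0)) ∧ ¬x0)
  [2] ((¬x0 ∨ ¬F) ∧ ¬(T ∨ x1)) ∧ ((¬T ∧ (x1 ∧ x0)) ∧ ¬x0)
  [3] ((¬x0 ∨ T) ∧ ¬(T ∨ x1)) ∧ ((¬T ∧ (x1 ∧ x0)) ∧ ¬x0)
  [4] (T ∧ ¬(T ∨ x1)) ∧ ((¬T ∧ (x1 ∧ x0)) ∧ ¬x0)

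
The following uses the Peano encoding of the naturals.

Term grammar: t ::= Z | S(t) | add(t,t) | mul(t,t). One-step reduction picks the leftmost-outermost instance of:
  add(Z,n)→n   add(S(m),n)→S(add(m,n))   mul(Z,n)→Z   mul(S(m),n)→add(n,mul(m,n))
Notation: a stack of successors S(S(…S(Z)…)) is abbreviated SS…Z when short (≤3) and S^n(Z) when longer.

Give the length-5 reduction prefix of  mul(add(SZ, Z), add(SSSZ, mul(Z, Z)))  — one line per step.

  start: mul(add(SZ, Z), add(SSSZ, mul(Z, Z)))
  step 1: mul(S(add(Z, Z)), add(SSSZ, mul(Z, Z)))
  step 2: add(add(SSSZ, mul(Z, Z)), mul(add(Z, Z), add(SSSZ, mul(Z, Z))))
  step 3: add(S(add(SSZ, mul(Z, Z))), mul(add(Z, Z), add(SSSZ, mul(Z, Z))))
  step 4: S(add(add(SSZ, mul(Z, Z)), mul(add(Z, Z), add(SSSZ, mul(Z, Z)))))
  step 5: S(add(S(add(SZ, mul(Z, Z))), mul(add(Z, Z), add(SSSZ, mul(Z, Z)))))

Answer: after 5 steps: S(add(S(add(SZ, mul(Z, Z))), mul(add(Z, Z), add(SSSZ, mul(Z, Z)))))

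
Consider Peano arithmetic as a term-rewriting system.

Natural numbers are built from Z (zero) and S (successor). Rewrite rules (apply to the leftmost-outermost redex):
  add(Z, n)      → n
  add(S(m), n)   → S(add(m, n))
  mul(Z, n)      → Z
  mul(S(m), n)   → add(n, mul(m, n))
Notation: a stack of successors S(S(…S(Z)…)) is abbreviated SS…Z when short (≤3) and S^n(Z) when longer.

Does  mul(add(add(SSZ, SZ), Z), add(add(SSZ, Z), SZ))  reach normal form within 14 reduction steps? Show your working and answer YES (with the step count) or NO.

  start: mul(add(add(SSZ, SZ), Z), add(add(SSZ, Z), SZ))
  →1  mul(add(S(add(SZ, SZ)), Z), add(add(SSZ, Z), SZ))
  →2  mul(S(add(add(SZ, SZ), Z)), add(add(SSZ, Z), SZ))
  →3  add(add(add(SSZ, Z), SZ), mul(add(add(SZ, SZ), Z), add(add(SSZ, Z), SZ)))
  →4  add(add(S(add(SZ, Z)), SZ), mul(add(add(SZ, SZ), Z), add(add(SSZ, Z), SZ)))
  →5  add(S(add(add(SZ, Z), SZ)), mul(add(add(SZ, SZ), Z), add(add(SSZ, Z), SZ)))
  →6  S(add(add(add(SZ, Z), SZ), mul(add(add(SZ, SZ), Z), add(add(SSZ, Z), SZ))))
  →7  S(add(add(S(add(Z, Z)), SZ), mul(add(add(SZ, SZ), Z), add(add(SSZ, Z), SZ))))
  →8  S(add(S(add(add(Z, Z), SZ)), mul(add(add(SZ, SZ), Z), add(add(SSZ, Z), SZ))))
  →9  S(S(add(add(add(Z, Z), SZ), mul(add(add(SZ, SZ), Z), add(add(SSZ, Z), SZ)))))
  →10  S(S(add(add(Z, SZ), mul(add(add(SZ, SZ), Z), add(add(SSZ, Z), SZ)))))
  →11  S(S(add(SZ, mul(add(add(SZ, SZ), Z), add(add(SSZ, Z), SZ)))))
  →12  S(S(S(add(Z, mul(add(add(SZ, SZ), Z), add(add(SSZ, Z), SZ))))))
  →13  S(S(S(mul(add(add(SZ, SZ), Z), add(add(SSZ, Z), SZ)))))
  →14  S(S(S(mul(add(S(add(Z, SZ)), Z), add(add(SSZ, Z), SZ)))))

Answer: NO — after 14 steps the term is S(S(S(mul(add(S(add(Z, SZ)), Z), add(add(SSZ, Z), SZ))))), not yet normal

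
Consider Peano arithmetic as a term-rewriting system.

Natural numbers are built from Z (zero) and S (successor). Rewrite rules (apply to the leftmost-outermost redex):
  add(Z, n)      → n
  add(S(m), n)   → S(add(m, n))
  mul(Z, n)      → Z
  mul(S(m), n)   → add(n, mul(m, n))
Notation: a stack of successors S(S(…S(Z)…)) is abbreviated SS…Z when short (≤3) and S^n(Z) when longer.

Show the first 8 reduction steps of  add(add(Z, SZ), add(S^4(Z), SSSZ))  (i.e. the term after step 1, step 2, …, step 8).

  start: add(add(Z, SZ), add(S^4(Z), SSSZ))
  step 1: add(SZ, add(S^4(Z), SSSZ))
  step 2: S(add(Z, add(S^4(Z), SSSZ)))
  step 3: S(add(S^4(Z), SSSZ))
  step 4: S(S(add(SSSZ, SSSZ)))
  step 5: S(S(S(add(SSZ, SSSZ))))
  step 6: S(S(S(S(add(SZ, SSSZ)))))
  step 7: S(S(S(S(S(add(Z, SSSZ))))))
  step 8: S^8(Z)

Answer: after 8 steps: S^8(Z)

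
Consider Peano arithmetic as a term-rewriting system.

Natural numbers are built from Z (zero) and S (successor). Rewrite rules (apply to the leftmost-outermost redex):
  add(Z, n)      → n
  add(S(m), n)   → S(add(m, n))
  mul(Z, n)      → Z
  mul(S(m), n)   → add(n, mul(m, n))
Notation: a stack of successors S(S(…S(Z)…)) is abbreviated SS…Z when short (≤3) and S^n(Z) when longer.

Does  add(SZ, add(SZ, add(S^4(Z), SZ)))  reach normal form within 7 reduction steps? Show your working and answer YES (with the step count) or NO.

  start: add(SZ, add(SZ, add(S^4(Z), SZ)))
  →1  S(add(Z, add(SZ, add(S^4(Z), SZ))))
  →2  S(add(SZ, add(S^4(Z), SZ)))
  →3  S(S(add(Z, add(S^4(Z), SZ))))
  →4  S(S(add(S^4(Z), SZ)))
  →5  S(S(S(add(SSSZ, SZ))))
  →6  S(S(S(S(add(SSZ, SZ)))))
  →7  S(S(S(S(S(add(SZ, SZ))))))

Answer: NO — after 7 steps the term is S(S(S(S(S(add(SZ, SZ)))))), not yet normal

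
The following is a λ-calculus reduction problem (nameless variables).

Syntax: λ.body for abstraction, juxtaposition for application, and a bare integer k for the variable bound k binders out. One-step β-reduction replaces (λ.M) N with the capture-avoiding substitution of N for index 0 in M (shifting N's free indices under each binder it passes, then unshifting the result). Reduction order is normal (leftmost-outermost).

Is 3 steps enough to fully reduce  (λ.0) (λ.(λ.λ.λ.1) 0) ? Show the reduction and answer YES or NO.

  start: (λ.0) (λ.(λ.λ.λ.1) 0)
  →1  λ.(λ.λ.λ.1) 0
  →2  λ.λ.λ.1

Answer: YES — reaches normal form λ.λ.λ.1 in 2 ≤ 3 steps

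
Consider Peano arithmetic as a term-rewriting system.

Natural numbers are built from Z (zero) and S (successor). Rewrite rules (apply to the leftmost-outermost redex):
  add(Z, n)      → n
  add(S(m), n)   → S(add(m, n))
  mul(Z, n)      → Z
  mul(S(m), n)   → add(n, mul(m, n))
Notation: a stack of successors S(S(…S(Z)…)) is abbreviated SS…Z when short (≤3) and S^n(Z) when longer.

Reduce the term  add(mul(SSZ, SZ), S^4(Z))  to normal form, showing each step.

Answer: normal form = S^6(Z)  (in 10 steps)

Working:
  start: add(mul(SSZ, SZ), S^4(Z))
  →1  add(add(SZ, mul(SZ, SZ)), S^4(Z))
  →2  add(S(add(Z, mul(SZ, SZ))), S^4(Z))
  →3  S(add(add(Z, mul(SZ, SZ)), S^4(Z)))
  →4  S(add(mul(SZ, SZ), S^4(Z)))
  →5  S(add(add(SZ, mul(Z, SZ)), S^4(Z)))
  →6  S(add(S(add(Z, mul(Z, SZ))), S^4(Z)))
  →7  S(S(add(add(Z, mul(Z, SZ)), S^4(Z))))
  →8  S(S(add(mul(Z, SZ), S^4(Z))))
  →9  S(S(add(Z, S^4(Z))))
  →10  S^6(Z)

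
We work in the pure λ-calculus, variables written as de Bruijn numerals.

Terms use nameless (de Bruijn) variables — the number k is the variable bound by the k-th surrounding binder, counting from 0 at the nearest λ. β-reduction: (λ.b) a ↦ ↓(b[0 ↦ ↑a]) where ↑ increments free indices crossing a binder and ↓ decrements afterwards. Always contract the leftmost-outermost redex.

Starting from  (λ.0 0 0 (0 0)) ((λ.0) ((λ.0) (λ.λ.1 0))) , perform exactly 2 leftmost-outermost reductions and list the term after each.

  start: (λ.0 0 0 (0 0)) ((λ.0) ((λ.0) (λ.λ.1 0)))
  [1] (λ.0) ((λ.0) (λ.λ.1 0)) ((λ.0) ((λ.0) (λ.λ.1 0))) ((λ.0) ((λ.0) (λ.λ.1 0))) ((λ.0) ((λ.0) (λ.λ.1 0)) ((λ.0) ((λ.0) (λ.λ.1 0))))
  [2] (λ.0) (λ.λ.1 0) ((λ.0) ((λ.0) (λ.λ.1 0))) ((λ.0) ((λ.0) (λ.λ.1 0))) ((λ.0) ((λ.0) (λ.λ.1 0)) ((λ.0) ((λ.0) (λ.λ.1 0))))

Answer: after 2 steps: (λ.0) (λ.λ.1 0) ((λ.0) ((λ.0) (λ.λ.1 0))) ((λ.0) ((λ.0) (λ.λ.1 0))) ((λ.0) ((λ.0) (λ.λ.1 0)) ((λ.0) ((λ.0) (λ.λ.1 0))))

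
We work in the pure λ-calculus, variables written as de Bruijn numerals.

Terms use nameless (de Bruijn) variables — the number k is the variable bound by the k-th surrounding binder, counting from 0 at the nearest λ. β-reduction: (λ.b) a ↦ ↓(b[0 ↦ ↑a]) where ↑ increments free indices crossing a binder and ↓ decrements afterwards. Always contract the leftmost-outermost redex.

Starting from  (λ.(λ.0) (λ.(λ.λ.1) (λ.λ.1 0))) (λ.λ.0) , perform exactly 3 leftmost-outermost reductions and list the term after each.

Answer: after 3 steps: λ.λ.λ.λ.1 0

Working:
  start: (λ.(λ.0) (λ.(λ.λ.1) (λ.λ.1 0))) (λ.λ.0)
  [1] (λ.0) (λ.(λ.λ.1) (λ.λ.1 0))
  [2] λ.(λ.λ.1) (λ.λ.1 0)
  [3] λ.λ.λ.λ.1 0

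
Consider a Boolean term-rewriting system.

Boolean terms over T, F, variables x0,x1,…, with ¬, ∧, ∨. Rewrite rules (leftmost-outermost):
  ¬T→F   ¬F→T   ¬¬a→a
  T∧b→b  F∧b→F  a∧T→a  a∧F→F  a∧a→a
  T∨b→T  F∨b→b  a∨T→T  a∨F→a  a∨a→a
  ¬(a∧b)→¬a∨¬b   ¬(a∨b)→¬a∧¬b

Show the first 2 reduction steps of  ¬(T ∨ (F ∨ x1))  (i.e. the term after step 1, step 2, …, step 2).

Answer: after 2 steps: F ∧ ¬(F ∨ x1)

Derivation:
  start: ¬(T ∨ (F ∨ x1))
  [1] ¬T ∧ ¬(F ∨ x1)
  [2] F ∧ ¬(F ∨ x1)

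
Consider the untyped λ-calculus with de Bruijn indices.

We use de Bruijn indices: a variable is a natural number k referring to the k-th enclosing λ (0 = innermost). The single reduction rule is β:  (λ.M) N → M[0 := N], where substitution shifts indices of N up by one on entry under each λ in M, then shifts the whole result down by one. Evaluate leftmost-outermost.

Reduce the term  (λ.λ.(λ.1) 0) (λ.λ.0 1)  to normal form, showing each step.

Answer: normal form = λ.0  (in 2 steps)

Reduction:
  start: (λ.λ.(λ.1) 0) (λ.λ.0 1)
  →1  λ.(λ.1) 0
  →2  λ.0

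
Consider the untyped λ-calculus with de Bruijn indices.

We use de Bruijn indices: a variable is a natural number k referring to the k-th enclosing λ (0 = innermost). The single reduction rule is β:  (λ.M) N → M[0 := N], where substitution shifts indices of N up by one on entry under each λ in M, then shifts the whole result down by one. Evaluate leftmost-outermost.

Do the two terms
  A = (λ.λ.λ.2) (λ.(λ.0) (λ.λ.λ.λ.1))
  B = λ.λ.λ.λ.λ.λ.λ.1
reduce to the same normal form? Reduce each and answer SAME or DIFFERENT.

Answer: SAME — A ⇓ λ.λ.λ.λ.λ.λ.λ.1, B ⇓ λ.λ.λ.λ.λ.λ.λ.1

Derivation:
Term A:
  start: (λ.λ.λ.2) (λ.(λ.0) (λ.λ.λ.λ.1))
  [1] λ.λ.λ.(λ.0) (λ.λ.λ.λ.1)
  [2] λ.λ.λ.λ.λ.λ.λ.1

Term B:
  start: λ.λ.λ.λ.λ.λ.λ.1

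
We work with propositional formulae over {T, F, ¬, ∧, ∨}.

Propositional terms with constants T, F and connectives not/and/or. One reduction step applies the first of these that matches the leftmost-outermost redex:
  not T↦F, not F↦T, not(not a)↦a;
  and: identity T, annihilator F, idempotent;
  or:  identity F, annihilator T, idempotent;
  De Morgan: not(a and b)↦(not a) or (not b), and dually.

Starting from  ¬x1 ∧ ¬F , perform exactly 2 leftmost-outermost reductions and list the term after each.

  start: ¬x1 ∧ ¬F
  step 1: ¬x1 ∧ T
  step 2: ¬x1

Answer: after 2 steps: ¬x1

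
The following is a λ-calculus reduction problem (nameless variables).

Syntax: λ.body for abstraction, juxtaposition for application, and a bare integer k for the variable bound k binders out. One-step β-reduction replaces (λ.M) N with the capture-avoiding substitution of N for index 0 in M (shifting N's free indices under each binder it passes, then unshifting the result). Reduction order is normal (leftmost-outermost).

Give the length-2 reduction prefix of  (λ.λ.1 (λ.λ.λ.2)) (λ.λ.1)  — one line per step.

  start: (λ.λ.1 (λ.λ.λ.2)) (λ.λ.1)
  [1] λ.(λ.λ.1) (λ.λ.λ.2)
  [2] λ.λ.λ.λ.λ.2

Answer: after 2 steps: λ.λ.λ.λ.λ.2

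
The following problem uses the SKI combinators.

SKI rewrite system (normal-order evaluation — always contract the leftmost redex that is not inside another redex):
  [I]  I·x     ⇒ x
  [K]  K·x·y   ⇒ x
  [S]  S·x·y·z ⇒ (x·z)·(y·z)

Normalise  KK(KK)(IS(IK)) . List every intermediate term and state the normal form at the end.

  start: KK(KK)(IS(IK))
  [1] K(IS(IK))
  [2] K(S(IK))
  [3] K(SK)

Answer: normal form = K(SK)  (in 3 steps)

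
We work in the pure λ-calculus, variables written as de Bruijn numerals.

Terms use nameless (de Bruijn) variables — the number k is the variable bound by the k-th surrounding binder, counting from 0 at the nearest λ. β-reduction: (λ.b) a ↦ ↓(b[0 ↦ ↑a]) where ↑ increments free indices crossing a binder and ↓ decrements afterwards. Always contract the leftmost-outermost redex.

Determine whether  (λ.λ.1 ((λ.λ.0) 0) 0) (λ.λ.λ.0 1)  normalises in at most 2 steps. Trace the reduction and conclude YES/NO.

  start: (λ.λ.1 ((λ.λ.0) 0) 0) (λ.λ.λ.0 1)
  →1  λ.(λ.λ.λ.0 1) ((λ.λ.0) 0) 0
  →2  λ.(λ.λ.0 1) 0

Answer: NO — after 2 steps the term is λ.(λ.λ.0 1) 0, not yet normal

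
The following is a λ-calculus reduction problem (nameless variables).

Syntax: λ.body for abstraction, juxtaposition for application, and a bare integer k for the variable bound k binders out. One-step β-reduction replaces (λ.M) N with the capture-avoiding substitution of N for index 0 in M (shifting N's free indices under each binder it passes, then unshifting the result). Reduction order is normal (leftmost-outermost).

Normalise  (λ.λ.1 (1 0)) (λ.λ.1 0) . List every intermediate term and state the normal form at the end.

  start: (λ.λ.1 (1 0)) (λ.λ.1 0)
  [1] λ.(λ.λ.1 0) ((λ.λ.1 0) 0)
  [2] λ.λ.(λ.λ.1 0) 1 0
  [3] λ.λ.(λ.2 0) 0
  [4] λ.λ.1 0

Answer: normal form = λ.λ.1 0  (in 4 steps)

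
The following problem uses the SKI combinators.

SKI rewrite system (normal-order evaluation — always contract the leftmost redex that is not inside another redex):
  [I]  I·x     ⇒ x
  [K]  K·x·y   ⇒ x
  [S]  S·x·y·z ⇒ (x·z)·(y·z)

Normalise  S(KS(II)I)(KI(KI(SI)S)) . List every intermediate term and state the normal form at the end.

Answer: normal form = S(SI)I  (in 2 steps)

Working:
  start: S(KS(II)I)(KI(KI(SI)S))
  [1] S(SI)(KI(KI(SI)S))
  [2] S(SI)I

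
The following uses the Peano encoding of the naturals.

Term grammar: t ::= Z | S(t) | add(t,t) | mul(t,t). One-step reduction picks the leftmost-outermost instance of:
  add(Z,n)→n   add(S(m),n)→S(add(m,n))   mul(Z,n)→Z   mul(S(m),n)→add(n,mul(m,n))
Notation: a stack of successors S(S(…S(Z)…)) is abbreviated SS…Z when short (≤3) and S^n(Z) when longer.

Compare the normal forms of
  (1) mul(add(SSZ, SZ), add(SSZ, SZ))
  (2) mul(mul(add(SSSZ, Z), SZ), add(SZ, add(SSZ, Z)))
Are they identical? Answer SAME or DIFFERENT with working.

Term A:
  start: mul(add(SSZ, SZ), add(SSZ, SZ))
  [1] mul(S(add(SZ, SZ)), add(SSZ, SZ))
  [2] add(add(SSZ, SZ), mul(add(SZ, SZ), add(SSZ, SZ)))
  [3] add(S(add(SZ, SZ)), mul(add(SZ, SZ), add(SSZ, SZ)))
  [4] S(add(add(SZ, SZ), mul(add(SZ, SZ), add(SSZ, SZ))))
  [5] S(add(S(add(Z, SZ)), mul(add(SZ, SZ), add(SSZ, SZ))))
  [6] S(S(add(add(Z, SZ), mul(add(SZ, SZ), add(SSZ, SZ)))))
  [7] S(S(add(SZ, mul(add(SZ, SZ), add(SSZ, SZ)))))
  [8] S(S(S(add(Z, mul(add(SZ, SZ), add(SSZ, SZ))))))
  [9] S(S(S(mul(add(SZ, SZ), add(SSZ, SZ)))))
  [10] S(S(S(mul(S(add(Z, SZ)), add(SSZ, SZ)))))
  [11] S(S(S(add(add(SSZ, SZ), mul(add(Z, SZ), add(SSZ, SZ))))))
  [12] S(S(S(add(S(add(SZ, SZ)), mul(add(Z, SZ), add(SSZ, SZ))))))
  [13] S(S(S(S(add(add(SZ, SZ), mul(add(Z, SZ), add(SSZ, SZ)))))))
  [14] S(S(S(S(add(S(add(Z, SZ)), mul(add(Z, SZ), add(SSZ, SZ)))))))
  [15] S(S(S(S(S(add(add(Z, SZ), mul(add(Z, SZ), add(SSZ, SZ))))))))
  [16] S(S(S(S(S(add(SZ, mul(add(Z, SZ), add(SSZ, SZ))))))))
  [17] S(S(S(S(S(S(add(Z, mul(add(Z, SZ), add(SSZ, SZ)))))))))
  [18] S(S(S(S(S(S(mul(add(Z, SZ), add(SSZ, SZ))))))))
  [19] S(S(S(S(S(S(mul(SZ, add(SSZ, SZ))))))))
  [20] S(S(S(S(S(S(add(add(SSZ, SZ), mul(Z, add(SSZ, SZ)))))))))
  [21] S(S(S(S(S(S(add(S(add(SZ, SZ)), mul(Z, add(SSZ, SZ)))))))))
  [22] S(S(S(S(S(S(S(add(add(SZ, SZ), mul(Z, add(SSZ, SZ))))))))))
  [23] S(S(S(S(S(S(S(add(S(add(Z, SZ)), mul(Z, add(SSZ, SZ))))))))))
  [24] S(S(S(S(S(S(S(S(add(add(Z, SZ), mul(Z, add(SSZ, SZ)))))))))))
  [25] S(S(S(S(S(S(S(S(add(SZ, mul(Z, add(SSZ, SZ)))))))))))
  [26] S(S(S(S(S(S(S(S(S(add(Z, mul(Z, add(SSZ, SZ))))))))))))
  [27] S(S(S(S(S(S(S(S(S(mul(Z, add(SSZ, SZ)))))))))))
  [28] S^9(Z)

Term B:
  start: mul(mul(add(SSSZ, Z), SZ), add(SZ, add(SSZ, Z)))
  [1] mul(mul(S(add(SSZ, Z)), SZ), add(SZ, add(SSZ, Z)))
  [2] mul(add(SZ, mul(add(SSZ, Z), SZ)), add(SZ, add(SSZ, Z)))
  [3] mul(S(add(Z, mul(add(SSZ, Z), SZ))), add(SZ, add(SSZ, Z)))
  [4] add(add(SZ, add(SSZ, Z)), mul(add(Z, mul(add(SSZ, Z), SZ)), add(SZ, add(SSZ, Z))))
  [5] add(S(add(Z, add(SSZ, Z))), mul(add(Z, mul(add(SSZ, Z), SZ)), add(SZ, add(SSZ, Z))))
  [6] S(add(add(Z, add(SSZ, Z)), mul(add(Z, mul(add(SSZ, Z), SZ)), add(SZ, add(SSZ, Z)))))
  [7] S(add(add(SSZ, Z), mul(add(Z, mul(add(SSZ, Z), SZ)), add(SZ, add(SSZ, Z)))))
  [8] S(add(S(add(SZ, Z)), mul(add(Z, mul(add(SSZ, Z), SZ)), add(SZ, add(SSZ, Z)))))
  [9] S(S(add(add(SZ, Z), mul(add(Z, mul(add(SSZ, Z), SZ)), add(SZ, add(SSZ, Z))))))
  [10] S(S(add(S(add(Z, Z)), mul(add(Z, mul(add(SSZ, Z), SZ)), add(SZ, add(SSZ, Z))))))
  [11] S(S(S(add(add(Z, Z), mul(add(Z, mul(add(SSZ, Z), SZ)), add(SZ, add(SSZ, Z)))))))
  [12] S(S(S(add(Z, mul(add(Z, mul(add(SSZ, Z), SZ)), add(SZ, add(SSZ, Z)))))))
  [13] S(S(S(mul(add(Z, mul(add(SSZ, Z), SZ)), add(SZ, add(SSZ, Z))))))
  [14] S(S(S(mul(mul(add(SSZ, Z), SZ), add(SZ, add(SSZ, Z))))))
  [15] S(S(S(mul(mul(S(add(SZ, Z)), SZ), add(SZ, add(SSZ, Z))))))
  [16] S(S(S(mul(add(SZ, mul(add(SZ, Z), SZ)), add(SZ, add(SSZ, Z))))))
  [17] S(S(S(mul(S(add(Z, mul(add(SZ, Z), SZ))), add(SZ, add(SSZ, Z))))))
  [18] S(S(S(add(add(SZ, add(SSZ, Z)), mul(add(Z, mul(add(SZ, Z), SZ)), add(SZ, add(SSZ, Z)))))))
  [19] S(S(S(add(S(add(Z, add(SSZ, Z))), mul(add(Z, mul(add(SZ, Z), SZ)), add(SZ, add(SSZ, Z)))))))
  [20] S(S(S(S(add(add(Z, add(SSZ, Z)), mul(add(Z, mul(add(SZ, Z), SZ)), add(SZ, add(SSZ, Z))))))))
  [21] S(S(S(S(add(add(SSZ, Z), mul(add(Z, mul(add(SZ, Z), SZ)), add(SZ, add(SSZ, Z))))))))
  [22] S(S(S(S(add(S(add(SZ, Z)), mul(add(Z, mul(add(SZ, Z), SZ)), add(SZ, add(SSZ, Z))))))))
  [23] S(S(S(S(S(add(add(SZ, Z), mul(add(Z, mul(add(SZ, Z), SZ)), add(SZ, add(SSZ, Z)))))))))
  [24] S(S(S(S(S(add(S(add(Z, Z)), mul(add(Z, mul(add(SZ, Z), SZ)), add(SZ, add(SSZ, Z)))))))))
  [25] S(S(S(S(S(S(add(add(Z, Z), mul(add(Z, mul(add(SZ, Z), SZ)), add(SZ, add(SSZ, Z))))))))))
  [26] S(S(S(S(S(S(add(Z, mul(add(Z, mul(add(SZ, Z), SZ)), add(SZ, add(SSZ, Z))))))))))
  [27] S(S(S(S(S(S(mul(add(Z, mul(add(SZ, Z), SZ)), add(SZ, add(SSZ, Z)))))))))
  [28] S(S(S(S(S(S(mul(mul(add(SZ, Z), SZ), add(SZ, add(SSZ, Z)))))))))
  [29] S(S(S(S(S(S(mul(mul(S(add(Z, Z)), SZ), add(SZ, add(SSZ, Z)))))))))
  [30] S(S(S(S(S(S(mul(add(SZ, mul(add(Z, Z), SZ)), add(SZ, add(SSZ, Z)))))))))
  [31] S(S(S(S(S(S(mul(S(add(Z, mul(add(Z, Z), SZ))), add(SZ, add(SSZ, Z)))))))))
  [32] S(S(S(S(S(S(add(add(SZ, add(SSZ, Z)), mul(add(Z, mul(add(Z, Z), SZ)), add(SZ, add(SSZ, Z))))))))))
  [33] S(S(S(S(S(S(add(S(add(Z, add(SSZ, Z))), mul(add(Z, mul(add(Z, Z), SZ)), add(SZ, add(SSZ, Z))))))))))
  [34] S(S(S(S(S(S(S(add(add(Z, add(SSZ, Z)), mul(add(Z, mul(add(Z, Z), SZ)), add(SZ, add(SSZ, Z)))))))))))
  [35] S(S(S(S(S(S(S(add(add(SSZ, Z), mul(add(Z, mul(add(Z, Z), SZ)), add(SZ, add(SSZ, Z)))))))))))
  [36] S(S(S(S(S(S(S(add(S(add(SZ, Z)), mul(add(Z, mul(add(Z, Z), SZ)), add(SZ, add(SSZ, Z)))))))))))
  [37] S(S(S(S(S(S(S(S(add(add(SZ, Z), mul(add(Z, mul(add(Z, Z), SZ)), add(SZ, add(SSZ, Z))))))))))))
  [38] S(S(S(S(S(S(S(S(add(S(add(Z, Z)), mul(add(Z, mul(add(Z, Z), SZ)), add(SZ, add(SSZ, Z))))))))))))
  [39] S(S(S(S(S(S(S(S(S(add(add(Z, Z), mul(add(Z, mul(add(Z, Z), SZ)), add(SZ, add(SSZ, Z)))))))))))))
  [40] S(S(S(S(S(S(S(S(S(add(Z, mul(add(Z, mul(add(Z, Z), SZ)), add(SZ, add(SSZ, Z)))))))))))))
  [41] S(S(S(S(S(S(S(S(S(mul(add(Z, mul(add(Z, Z), SZ)), add(SZ, add(SSZ, Z))))))))))))
  [42] S(S(S(S(S(S(S(S(S(mul(mul(add(Z, Z), SZ), add(SZ, add(SSZ, Z))))))))))))
  [43] S(S(S(S(S(S(S(S(S(mul(mul(Z, SZ), add(SZ, add(SSZ, Z))))))))))))
  [44] S(S(S(S(S(S(S(S(S(mul(Z, add(SZ, add(SSZ, Z))))))))))))
  [45] S^9(Z)

Answer: SAME — A ⇓ S^9(Z), B ⇓ S^9(Z)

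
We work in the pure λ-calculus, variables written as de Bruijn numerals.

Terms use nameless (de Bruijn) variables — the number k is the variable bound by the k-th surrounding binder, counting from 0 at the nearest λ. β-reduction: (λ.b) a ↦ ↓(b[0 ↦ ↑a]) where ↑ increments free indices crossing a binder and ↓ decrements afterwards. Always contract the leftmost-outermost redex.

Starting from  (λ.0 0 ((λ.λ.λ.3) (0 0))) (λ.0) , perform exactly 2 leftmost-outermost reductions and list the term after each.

Answer: after 2 steps: (λ.0) ((λ.λ.λ.λ.0) ((λ.0) (λ.0)))

Derivation:
  start: (λ.0 0 ((λ.λ.λ.3) (0 0))) (λ.0)
  step 1: (λ.0) (λ.0) ((λ.λ.λ.λ.0) ((λ.0) (λ.0)))
  step 2: (λ.0) ((λ.λ.λ.λ.0) ((λ.0) (λ.0)))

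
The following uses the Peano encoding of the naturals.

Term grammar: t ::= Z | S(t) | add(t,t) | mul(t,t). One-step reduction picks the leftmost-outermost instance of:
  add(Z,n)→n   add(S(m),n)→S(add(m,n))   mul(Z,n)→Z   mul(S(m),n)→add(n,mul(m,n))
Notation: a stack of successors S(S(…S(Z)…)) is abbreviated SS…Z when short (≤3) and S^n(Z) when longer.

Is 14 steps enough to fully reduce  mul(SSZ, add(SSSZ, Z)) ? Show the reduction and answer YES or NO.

  start: mul(SSZ, add(SSSZ, Z))
  step 1: add(add(SSSZ, Z), mul(SZ, add(SSSZ, Z)))
  step 2: add(S(add(SSZ, Z)), mul(SZ, add(SSSZ, Z)))
  step 3: S(add(add(SSZ, Z), mul(SZ, add(SSSZ, Z))))
  step 4: S(add(S(add(SZ, Z)), mul(SZ, add(SSSZ, Z))))
  step 5: S(S(add(add(SZ, Z), mul(SZ, add(SSSZ, Z)))))
  step 6: S(S(add(S(add(Z, Z)), mul(SZ, add(SSSZ, Z)))))
  step 7: S(S(S(add(add(Z, Z), mul(SZ, add(SSSZ, Z))))))
  step 8: S(S(S(add(Z, mul(SZ, add(SSSZ, Z))))))
  step 9: S(S(S(mul(SZ, add(SSSZ, Z)))))
  step 10: S(S(S(add(add(SSSZ, Z), mul(Z, add(SSSZ, Z))))))
  step 11: S(S(S(add(S(add(SSZ, Z)), mul(Z, add(SSSZ, Z))))))
  step 12: S(S(S(S(add(add(SSZ, Z), mul(Z, add(SSSZ, Z)))))))
  step 13: S(S(S(S(add(S(add(SZ, Z)), mul(Z, add(SSSZ, Z)))))))
  step 14: S(S(S(S(S(add(add(SZ, Z), mul(Z, add(SSSZ, Z))))))))

Answer: NO — after 14 steps the term is S(S(S(S(S(add(add(SZ, Z), mul(Z, add(SSSZ, Z)))))))), not yet normal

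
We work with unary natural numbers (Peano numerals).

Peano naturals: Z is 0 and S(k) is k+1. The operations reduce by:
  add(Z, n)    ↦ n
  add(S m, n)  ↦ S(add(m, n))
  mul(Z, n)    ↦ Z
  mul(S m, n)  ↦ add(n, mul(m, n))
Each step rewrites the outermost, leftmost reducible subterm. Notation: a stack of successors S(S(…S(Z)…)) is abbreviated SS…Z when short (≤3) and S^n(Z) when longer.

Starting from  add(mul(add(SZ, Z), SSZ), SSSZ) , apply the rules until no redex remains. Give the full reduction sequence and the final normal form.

Answer: normal form = S^5(Z)  (in 10 steps)

Working:
  start: add(mul(add(SZ, Z), SSZ), SSSZ)
  [1] add(mul(S(add(Z, Z)), SSZ), SSSZ)
  [2] add(add(SSZ, mul(add(Z, Z), SSZ)), SSSZ)
  [3] add(S(add(SZ, mul(add(Z, Z), SSZ))), SSSZ)
  [4] S(add(add(SZ, mul(add(Z, Z), SSZ)), SSSZ))
  [5] S(add(S(add(Z, mul(add(Z, Z), SSZ))), SSSZ))
  [6] S(S(add(add(Z, mul(add(Z, Z), SSZ)), SSSZ)))
  [7] S(S(add(mul(add(Z, Z), SSZ), SSSZ)))
  [8] S(S(add(mul(Z, SSZ), SSSZ)))
  [9] S(S(add(Z, SSSZ)))
  [10] S^5(Z)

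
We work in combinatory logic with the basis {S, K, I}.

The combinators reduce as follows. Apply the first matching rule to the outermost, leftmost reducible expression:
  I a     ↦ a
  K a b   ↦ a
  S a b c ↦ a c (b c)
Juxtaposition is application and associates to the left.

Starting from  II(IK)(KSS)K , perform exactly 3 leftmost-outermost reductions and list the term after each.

  start: II(IK)(KSS)K
  [1] I(IK)(KSS)K
  [2] IK(KSS)K
  [3] K(KSS)K

Answer: after 3 steps: K(KSS)K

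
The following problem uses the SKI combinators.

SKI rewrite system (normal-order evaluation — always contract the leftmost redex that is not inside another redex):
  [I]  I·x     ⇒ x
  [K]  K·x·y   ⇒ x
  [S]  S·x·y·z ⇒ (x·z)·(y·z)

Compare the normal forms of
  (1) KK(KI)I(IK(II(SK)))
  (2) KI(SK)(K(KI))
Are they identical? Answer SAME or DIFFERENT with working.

Answer: DIFFERENT — A ⇓ I, B ⇓ K(KI)

Working:
Term A:
  start: KK(KI)I(IK(II(SK)))
  →1  KI(IK(II(SK)))
  →2  I

Term B:
  start: KI(SK)(K(KI))
  →1  I(K(KI))
  →2  K(KI)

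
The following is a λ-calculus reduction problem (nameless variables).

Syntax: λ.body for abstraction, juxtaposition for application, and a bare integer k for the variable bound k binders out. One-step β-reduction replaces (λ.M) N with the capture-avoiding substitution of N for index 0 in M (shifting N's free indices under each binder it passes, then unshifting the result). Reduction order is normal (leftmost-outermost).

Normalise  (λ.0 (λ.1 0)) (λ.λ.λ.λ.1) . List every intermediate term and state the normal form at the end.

  start: (λ.0 (λ.1 0)) (λ.λ.λ.λ.1)
  [1] (λ.λ.λ.λ.1) (λ.(λ.λ.λ.λ.1) 0)
  [2] λ.λ.λ.1

Answer: normal form = λ.λ.λ.1  (in 2 steps)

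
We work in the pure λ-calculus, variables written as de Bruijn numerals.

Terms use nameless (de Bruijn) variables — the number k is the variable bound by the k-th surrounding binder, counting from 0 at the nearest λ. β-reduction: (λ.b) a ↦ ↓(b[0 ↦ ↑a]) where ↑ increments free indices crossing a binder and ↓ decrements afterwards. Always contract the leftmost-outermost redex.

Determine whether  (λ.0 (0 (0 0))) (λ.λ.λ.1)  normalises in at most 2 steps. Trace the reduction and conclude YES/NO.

Answer: YES — reaches normal form λ.λ.1 in 2 ≤ 2 steps

Derivation:
  start: (λ.0 (0 (0 0))) (λ.λ.λ.1)
  [1] (λ.λ.λ.1) ((λ.λ.λ.1) ((λ.λ.λ.1) (λ.λ.λ.1)))
  [2] λ.λ.1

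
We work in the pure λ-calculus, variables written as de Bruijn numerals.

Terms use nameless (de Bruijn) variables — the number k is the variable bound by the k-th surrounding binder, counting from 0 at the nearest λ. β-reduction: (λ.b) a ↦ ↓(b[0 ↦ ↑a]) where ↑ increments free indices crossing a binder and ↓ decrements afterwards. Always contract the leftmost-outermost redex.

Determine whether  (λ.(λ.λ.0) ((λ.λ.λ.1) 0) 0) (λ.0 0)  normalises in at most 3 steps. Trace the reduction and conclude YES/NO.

Answer: YES — reaches normal form λ.0 0 in 3 ≤ 3 steps

Derivation:
  start: (λ.(λ.λ.0) ((λ.λ.λ.1) 0) 0) (λ.0 0)
  [1] (λ.λ.0) ((λ.λ.λ.1) (λ.0 0)) (λ.0 0)
  [2] (λ.0) (λ.0 0)
  [3] λ.0 0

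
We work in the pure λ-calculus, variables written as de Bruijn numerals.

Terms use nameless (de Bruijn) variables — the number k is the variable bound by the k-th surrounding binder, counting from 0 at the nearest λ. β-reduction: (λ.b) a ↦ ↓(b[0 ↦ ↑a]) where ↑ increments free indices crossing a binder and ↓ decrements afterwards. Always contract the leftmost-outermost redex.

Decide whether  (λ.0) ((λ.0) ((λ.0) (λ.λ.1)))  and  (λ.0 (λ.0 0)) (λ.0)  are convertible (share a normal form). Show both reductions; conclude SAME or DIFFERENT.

Answer: DIFFERENT — A ⇓ λ.λ.1, B ⇓ λ.0 0

Working:
Term A:
  start: (λ.0) ((λ.0) ((λ.0) (λ.λ.1)))
  step 1: (λ.0) ((λ.0) (λ.λ.1))
  step 2: (λ.0) (λ.λ.1)
  step 3: λ.λ.1

Term B:
  start: (λ.0 (λ.0 0)) (λ.0)
  step 1: (λ.0) (λ.0 0)
  step 2: λ.0 0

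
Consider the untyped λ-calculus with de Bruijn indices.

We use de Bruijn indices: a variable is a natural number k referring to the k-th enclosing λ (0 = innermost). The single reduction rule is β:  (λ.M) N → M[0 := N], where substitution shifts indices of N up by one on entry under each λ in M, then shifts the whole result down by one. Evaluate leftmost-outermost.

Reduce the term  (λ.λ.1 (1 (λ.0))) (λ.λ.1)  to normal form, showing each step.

  start: (λ.λ.1 (1 (λ.0))) (λ.λ.1)
  →1  λ.(λ.λ.1) ((λ.λ.1) (λ.0))
  →2  λ.λ.(λ.λ.1) (λ.0)
  →3  λ.λ.λ.λ.0

Answer: normal form = λ.λ.λ.λ.0  (in 3 steps)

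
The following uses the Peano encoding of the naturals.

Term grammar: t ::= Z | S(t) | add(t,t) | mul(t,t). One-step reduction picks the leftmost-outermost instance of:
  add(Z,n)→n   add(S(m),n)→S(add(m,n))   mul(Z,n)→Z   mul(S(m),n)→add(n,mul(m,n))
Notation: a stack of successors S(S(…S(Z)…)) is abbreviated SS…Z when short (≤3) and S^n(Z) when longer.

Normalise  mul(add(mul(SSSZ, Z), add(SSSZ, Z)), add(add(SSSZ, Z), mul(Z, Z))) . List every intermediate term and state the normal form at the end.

Answer: normal form = S^9(Z)  (in 55 steps)

Reduction:
  start: mul(add(mul(SSSZ, Z), add(SSSZ, Z)), add(add(SSSZ, Z), mul(Z, Z)))
  step 1: mul(add(add(Z, mul(SSZ, Z)), add(SSSZ, Z)), add(add(SSSZ, Z), mul(Z, Z)))
  step 2: mul(add(mul(SSZ, Z), add(SSSZ, Z)), add(add(SSSZ, Z), mul(Z, Z)))
  step 3: mul(add(add(Z, mul(SZ, Z)), add(SSSZ, Z)), add(add(SSSZ, Z), mul(Z, Z)))
  step 4: mul(add(mul(SZ, Z), add(SSSZ, Z)), add(add(SSSZ, Z), mul(Z, Z)))
  step 5: mul(add(add(Z, mul(Z, Z)), add(SSSZ, Z)), add(add(SSSZ, Z), mul(Z, Z)))
  step 6: mul(add(mul(Z, Z), add(SSSZ, Z)), add(add(SSSZ, Z), mul(Z, Z)))
  step 7: mul(add(Z, add(SSSZ, Z)), add(add(SSSZ, Z), mul(Z, Z)))
  step 8: mul(add(SSSZ, Z), add(add(SSSZ, Z), mul(Z, Z)))
  step 9: mul(S(add(SSZ, Z)), add(add(SSSZ, Z), mul(Z, Z)))
  step 10: add(add(add(SSSZ, Z), mul(Z, Z)), mul(add(SSZ, Z), add(add(SSSZ, Z), mul(Z, Z))))
  step 11: add(add(S(add(SSZ, Z)), mul(Z, Z)), mul(add(SSZ, Z), add(add(SSSZ, Z), mul(Z, Z))))
  step 12: add(S(add(add(SSZ, Z), mul(Z, Z))), mul(add(SSZ, Z), add(add(SSSZ, Z), mul(Z, Z))))
  step 13: S(add(add(add(SSZ, Z), mul(Z, Z)), mul(add(SSZ, Z), add(add(SSSZ, Z), mul(Z, Z)))))
  step 14: S(add(add(S(add(SZ, Z)), mul(Z, Z)), mul(add(SSZ, Z), add(add(SSSZ, Z), mul(Z, Z)))))
  step 15: S(add(S(add(add(SZ, Z), mul(Z, Z))), mul(add(SSZ, Z), add(add(SSSZ, Z), mul(Z, Z)))))
  step 16: S(S(add(add(add(SZ, Z), mul(Z, Z)), mul(add(SSZ, Z), add(add(SSSZ, Z), mul(Z, Z))))))
  step 17: S(S(add(add(S(add(Z, Z)), mul(Z, Z)), mul(add(SSZ, Z), add(add(SSSZ, Z), mul(Z, Z))))))
  step 18: S(S(add(S(add(add(Z, Z), mul(Z, Z))), mul(add(SSZ, Z), add(add(SSSZ, Z), mul(Z, Z))))))
  step 19: S(S(S(add(add(add(Z, Z), mul(Z, Z)), mul(add(SSZ, Z), add(add(SSSZ, Z), mul(Z, Z)))))))
  step 20: S(S(S(add(add(Z, mul(Z, Z)), mul(add(SSZ, Z), add(add(SSSZ, Z), mul(Z, Z)))))))
  step 21: S(S(S(add(mul(Z, Z), mul(add(SSZ, Z), add(add(SSSZ, Z), mul(Z, Z)))))))
  step 22: S(S(S(add(Z, mul(add(SSZ, Z), add(add(SSSZ, Z), mul(Z, Z)))))))
  step 23: S(S(S(mul(add(SSZ, Z), add(add(SSSZ, Z), mul(Z, Z))))))
  step 24: S(S(S(mul(S(add(SZ, Z)), add(add(SSSZ, Z), mul(Z, Z))))))
  step 25: S(S(S(add(add(add(SSSZ, Z), mul(Z, Z)), mul(add(SZ, Z), add(add(SSSZ, Z), mul(Z, Z)))))))
  step 26: S(S(S(add(add(S(add(SSZ, Z)), mul(Z, Z)), mul(add(SZ, Z), add(add(SSSZ, Z), mul(Z, Z)))))))
  step 27: S(S(S(add(S(add(add(SSZ, Z), mul(Z, Z))), mul(add(SZ, Z), add(add(SSSZ, Z), mul(Z, Z)))))))
  step 28: S(S(S(S(add(add(add(SSZ, Z), mul(Z, Z)), mul(add(SZ, Z), add(add(SSSZ, Z), mul(Z, Z))))))))
  step 29: S(S(S(S(add(add(S(add(SZ, Z)), mul(Z, Z)), mul(add(SZ, Z), add(add(SSSZ, Z), mul(Z, Z))))))))
  step 30: S(S(S(S(add(S(add(add(SZ, Z), mul(Z, Z))), mul(add(SZ, Z), add(add(SSSZ, Z), mul(Z, Z))))))))
  step 31: S(S(S(S(S(add(add(add(SZ, Z), mul(Z, Z)), mul(add(SZ, Z), add(add(SSSZ, Z), mul(Z, Z)))))))))
  step 32: S(S(S(S(S(add(add(S(add(Z, Z)), mul(Z, Z)), mul(add(SZ, Z), add(add(SSSZ, Z), mul(Z, Z)))))))))
  step 33: S(S(S(S(S(add(S(add(add(Z, Z), mul(Z, Z))), mul(add(SZ, Z), add(add(SSSZ, Z), mul(Z, Z)))))))))
  step 34: S(S(S(S(S(S(add(add(add(Z, Z), mul(Z, Z)), mul(add(SZ, Z), add(add(SSSZ, Z), mul(Z, Z))))))))))
  step 35: S(S(S(S(S(S(add(add(Z, mul(Z, Z)), mul(add(SZ, Z), add(add(SSSZ, Z), mul(Z, Z))))))))))
  step 36: S(S(S(S(S(S(add(mul(Z, Z), mul(add(SZ, Z), add(add(SSSZ, Z), mul(Z, Z))))))))))
  step 37: S(S(S(S(S(S(add(Z, mul(add(SZ, Z), add(add(SSSZ, Z), mul(Z, Z))))))))))
  step 38: S(S(S(S(S(S(mul(add(SZ, Z), add(add(SSSZ, Z), mul(Z, Z)))))))))
  step 39: S(S(S(S(S(S(mul(S(add(Z, Z)), add(add(SSSZ, Z), mul(Z, Z)))))))))
  step 40: S(S(S(S(S(S(add(add(add(SSSZ, Z), mul(Z, Z)), mul(add(Z, Z), add(add(SSSZ, Z), mul(Z, Z))))))))))
  step 41: S(S(S(S(S(S(add(add(S(add(SSZ, Z)), mul(Z, Z)), mul(add(Z, Z), add(add(SSSZ, Z), mul(Z, Z))))))))))
  step 42: S(S(S(S(S(S(add(S(add(add(SSZ, Z), mul(Z, Z))), mul(add(Z, Z), add(add(SSSZ, Z), mul(Z, Z))))))))))
  step 43: S(S(S(S(S(S(S(add(add(add(SSZ, Z), mul(Z, Z)), mul(add(Z, Z), add(add(SSSZ, Z), mul(Z, Z)))))))))))
  step 44: S(S(S(S(S(S(S(add(add(S(add(SZ, Z)), mul(Z, Z)), mul(add(Z, Z), add(add(SSSZ, Z), mul(Z, Z)))))))))))
  step 45: S(S(S(S(S(S(S(add(S(add(add(SZ, Z), mul(Z, Z))), mul(add(Z, Z), add(add(SSSZ, Z), mul(Z, Z)))))))))))
  step 46: S(S(S(S(S(S(S(S(add(add(add(SZ, Z), mul(Z, Z)), mul(add(Z, Z), add(add(SSSZ, Z), mul(Z, Z))))))))))))
  step 47: S(S(S(S(S(S(S(S(add(add(S(add(Z, Z)), mul(Z, Z)), mul(add(Z, Z), add(add(SSSZ, Z), mul(Z, Z))))))))))))
  step 48: S(S(S(S(S(S(S(S(add(S(add(add(Z, Z), mul(Z, Z))), mul(add(Z, Z), add(add(SSSZ, Z), mul(Z, Z))))))))))))
  step 49: S(S(S(S(S(S(S(S(S(add(add(add(Z, Z), mul(Z, Z)), mul(add(Z, Z), add(add(SSSZ, Z), mul(Z, Z)))))))))))))
  step 50: S(S(S(S(S(S(S(S(S(add(add(Z, mul(Z, Z)), mul(add(Z, Z), add(add(SSSZ, Z), mul(Z, Z)))))))))))))
  step 51: S(S(S(S(S(S(S(S(S(add(mul(Z, Z), mul(add(Z, Z), add(add(SSSZ, Z), mul(Z, Z)))))))))))))
  step 52: S(S(S(S(S(S(S(S(S(add(Z, mul(add(Z, Z), add(add(SSSZ, Z), mul(Z, Z)))))))))))))
  step 53: S(S(S(S(S(S(S(S(S(mul(add(Z, Z), add(add(SSSZ, Z), mul(Z, Z))))))))))))
  step 54: S(S(S(S(S(S(S(S(S(mul(Z, add(add(SSSZ, Z), mul(Z, Z))))))))))))
  step 55: S^9(Z)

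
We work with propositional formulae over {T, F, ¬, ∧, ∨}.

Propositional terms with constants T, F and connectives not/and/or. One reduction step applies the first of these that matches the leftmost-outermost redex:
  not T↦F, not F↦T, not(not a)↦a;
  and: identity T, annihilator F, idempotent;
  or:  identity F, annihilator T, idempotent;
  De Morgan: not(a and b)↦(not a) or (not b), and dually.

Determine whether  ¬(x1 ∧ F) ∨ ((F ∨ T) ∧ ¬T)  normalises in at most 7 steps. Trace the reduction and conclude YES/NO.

  start: ¬(x1 ∧ F) ∨ ((F ∨ T) ∧ ¬T)
  [1] (¬x1 ∨ ¬F) ∨ ((F ∨ T) ∧ ¬T)
  [2] (¬x1 ∨ T) ∨ ((F ∨ T) ∧ ¬T)
  [3] T ∨ ((F ∨ T) ∧ ¬T)
  [4] T

Answer: YES — reaches normal form T in 4 ≤ 7 steps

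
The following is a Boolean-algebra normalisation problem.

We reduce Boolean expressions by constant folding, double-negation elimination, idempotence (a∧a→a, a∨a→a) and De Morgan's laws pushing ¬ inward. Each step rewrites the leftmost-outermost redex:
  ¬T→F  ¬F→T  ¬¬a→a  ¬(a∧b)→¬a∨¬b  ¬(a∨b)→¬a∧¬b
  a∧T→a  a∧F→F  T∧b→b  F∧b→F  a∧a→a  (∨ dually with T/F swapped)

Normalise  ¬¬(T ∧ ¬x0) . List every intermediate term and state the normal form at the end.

  start: ¬¬(T ∧ ¬x0)
  step 1: T ∧ ¬x0
  step 2: ¬x0

Answer: normal form = ¬x0  (in 2 steps)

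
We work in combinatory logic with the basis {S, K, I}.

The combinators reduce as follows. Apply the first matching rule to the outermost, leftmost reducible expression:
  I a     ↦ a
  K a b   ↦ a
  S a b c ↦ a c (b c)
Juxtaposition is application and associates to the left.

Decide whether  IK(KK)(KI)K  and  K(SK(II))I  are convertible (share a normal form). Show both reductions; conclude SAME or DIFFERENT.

Answer: DIFFERENT — A ⇓ K, B ⇓ SKI

Derivation:
Term A:
  start: IK(KK)(KI)K
  step 1: K(KK)(KI)K
  step 2: KKK
  step 3: K

Term B:
  start: K(SK(II))I
  step 1: SK(II)
  step 2: SKI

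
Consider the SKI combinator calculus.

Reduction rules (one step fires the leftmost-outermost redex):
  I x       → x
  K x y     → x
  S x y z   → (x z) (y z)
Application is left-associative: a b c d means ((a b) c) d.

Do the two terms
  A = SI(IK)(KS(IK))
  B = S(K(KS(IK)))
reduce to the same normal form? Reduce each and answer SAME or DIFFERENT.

Term A:
  start: SI(IK)(KS(IK))
  →1  I(KS(IK))(IK(KS(IK)))
  →2  KS(IK)(IK(KS(IK)))
  →3  S(IK(KS(IK)))
  →4  S(K(KS(IK)))
  →5  S(KS)

Term B:
  start: S(K(KS(IK)))
  →1  S(KS)

Answer: SAME — A ⇓ S(KS), B ⇓ S(KS)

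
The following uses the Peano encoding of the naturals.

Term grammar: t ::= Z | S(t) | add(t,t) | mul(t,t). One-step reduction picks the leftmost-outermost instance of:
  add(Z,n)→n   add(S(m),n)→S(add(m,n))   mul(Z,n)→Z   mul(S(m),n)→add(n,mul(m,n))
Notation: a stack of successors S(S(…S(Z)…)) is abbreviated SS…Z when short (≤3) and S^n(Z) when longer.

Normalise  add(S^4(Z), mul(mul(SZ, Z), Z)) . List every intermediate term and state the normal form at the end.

Answer: normal form = S^4(Z)  (in 9 steps)

Reduction:
  start: add(S^4(Z), mul(mul(SZ, Z), Z))
  [1] S(add(SSSZ, mul(mul(SZ, Z), Z)))
  [2] S(S(add(SSZ, mul(mul(SZ, Z), Z))))
  [3] S(S(S(add(SZ, mul(mul(SZ, Z), Z)))))
  [4] S(S(S(S(add(Z, mul(mul(SZ, Z), Z))))))
  [5] S(S(S(S(mul(mul(SZ, Z), Z)))))
  [6] S(S(S(S(mul(add(Z, mul(Z, Z)), Z)))))
  [7] S(S(S(S(mul(mul(Z, Z), Z)))))
  [8] S(S(S(S(mul(Z, Z)))))
  [9] S^4(Z)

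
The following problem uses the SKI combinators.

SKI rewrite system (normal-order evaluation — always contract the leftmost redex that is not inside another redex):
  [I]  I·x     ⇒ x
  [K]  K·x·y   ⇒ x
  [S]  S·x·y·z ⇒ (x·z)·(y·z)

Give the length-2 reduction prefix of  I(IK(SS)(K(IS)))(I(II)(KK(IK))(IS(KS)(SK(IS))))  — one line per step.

Answer: after 2 steps: K(SS)(K(IS))(I(II)(KK(IK))(IS(KS)(SK(IS))))

Derivation:
  start: I(IK(SS)(K(IS)))(I(II)(KK(IK))(IS(KS)(SK(IS))))
  step 1: IK(SS)(K(IS))(I(II)(KK(IK))(IS(KS)(SK(IS))))
  step 2: K(SS)(K(IS))(I(II)(KK(IK))(IS(KS)(SK(IS))))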